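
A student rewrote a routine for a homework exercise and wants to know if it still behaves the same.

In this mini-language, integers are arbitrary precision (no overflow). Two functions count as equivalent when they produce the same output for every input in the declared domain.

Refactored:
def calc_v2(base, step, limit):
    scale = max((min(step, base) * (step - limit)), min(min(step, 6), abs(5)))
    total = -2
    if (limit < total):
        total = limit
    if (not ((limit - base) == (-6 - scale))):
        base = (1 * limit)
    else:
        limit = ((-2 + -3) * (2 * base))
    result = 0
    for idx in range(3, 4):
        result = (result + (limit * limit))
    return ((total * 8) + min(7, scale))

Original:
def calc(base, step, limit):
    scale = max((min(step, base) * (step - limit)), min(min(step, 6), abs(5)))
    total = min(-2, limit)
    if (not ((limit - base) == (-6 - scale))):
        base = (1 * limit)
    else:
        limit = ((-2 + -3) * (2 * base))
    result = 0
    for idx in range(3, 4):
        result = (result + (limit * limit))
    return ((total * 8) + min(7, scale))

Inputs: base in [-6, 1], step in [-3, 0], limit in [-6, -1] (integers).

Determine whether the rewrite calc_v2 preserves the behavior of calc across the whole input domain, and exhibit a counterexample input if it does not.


The two versions differ — the changes include comparison usage differs, and min/max/abs usage differs, and branching structure differs, and statement counts differ.
Tracing base=-1, step=0, limit=-2: calc: scale=0, then total=-2, then (not ((limit - base) == (-6 - scale))) is true, then base=-2, then result=0, then (idx=3), then result=4, then returns -16 | calc_v2: scale=0, then total=-2, then (limit < total) is false, then (not ((limit - base) == (-6 - scale))) is true, then base=-2, then result=0, then (idx=3), then result=4, then returns -16 — matching result -16.
Every one of the 192 inputs gives matching results.
verdict: equivalent


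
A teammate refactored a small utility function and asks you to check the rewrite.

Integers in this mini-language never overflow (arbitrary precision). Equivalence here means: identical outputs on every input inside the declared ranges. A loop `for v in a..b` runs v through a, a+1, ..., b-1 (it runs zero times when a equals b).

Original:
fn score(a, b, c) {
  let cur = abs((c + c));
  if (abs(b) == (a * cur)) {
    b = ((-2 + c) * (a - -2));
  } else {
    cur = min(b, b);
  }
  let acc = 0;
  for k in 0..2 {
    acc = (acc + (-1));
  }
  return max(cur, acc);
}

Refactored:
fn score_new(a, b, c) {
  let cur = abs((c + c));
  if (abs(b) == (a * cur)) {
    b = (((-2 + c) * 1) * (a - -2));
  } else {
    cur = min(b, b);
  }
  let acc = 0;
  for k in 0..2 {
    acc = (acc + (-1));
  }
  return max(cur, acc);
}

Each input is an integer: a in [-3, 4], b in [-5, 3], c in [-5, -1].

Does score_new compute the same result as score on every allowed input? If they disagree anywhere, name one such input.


Behavior is preserved: although constant usage differs, and arithmetic usage differs, the outputs never diverge.
One worked example (a=3, b=2, c=-3) — score: cur := 6 | (abs(b) == (a * cur)): false | cur := 2 | acc := 0 | iter k=0: | acc := -1 | iter k=1: | acc := -2 | result 2; score_new: cur := 6 | (abs(b) == (a * cur)): false | cur := 2 | acc := 0 | iter k=0: | acc := -1 | iter k=1: | acc := -2 | result 2; agreement on 2.
Sweeping the whole domain (360 inputs) finds no disagreement.
verdict: equivalent


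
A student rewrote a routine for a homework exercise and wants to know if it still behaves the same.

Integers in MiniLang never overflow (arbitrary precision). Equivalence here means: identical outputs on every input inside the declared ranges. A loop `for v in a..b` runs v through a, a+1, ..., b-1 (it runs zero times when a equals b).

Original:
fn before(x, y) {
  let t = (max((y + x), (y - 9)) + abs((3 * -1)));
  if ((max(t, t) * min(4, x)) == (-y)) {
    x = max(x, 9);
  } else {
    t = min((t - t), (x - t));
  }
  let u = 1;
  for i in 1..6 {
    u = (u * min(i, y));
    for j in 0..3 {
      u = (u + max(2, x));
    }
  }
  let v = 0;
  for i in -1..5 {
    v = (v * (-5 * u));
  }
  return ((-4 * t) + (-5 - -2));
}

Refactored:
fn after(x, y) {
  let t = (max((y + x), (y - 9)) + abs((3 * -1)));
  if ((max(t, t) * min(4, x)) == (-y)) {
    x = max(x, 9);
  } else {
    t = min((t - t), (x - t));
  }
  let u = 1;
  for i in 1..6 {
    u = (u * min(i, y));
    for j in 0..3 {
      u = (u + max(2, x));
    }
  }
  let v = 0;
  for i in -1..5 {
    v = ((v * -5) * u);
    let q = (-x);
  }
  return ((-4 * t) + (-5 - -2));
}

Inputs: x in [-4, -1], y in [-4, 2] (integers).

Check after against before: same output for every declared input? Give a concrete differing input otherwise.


Behavior is preserved: although statement counts differ; local variable names differ, the outputs never diverge.
One worked example (x=-2, y=2) — before: t becomes 3; next ((max(t, t) * min(4, x)) == (-y)) evaluates to false; next t becomes -5; next u becomes 1; next at i=1:; next u becomes 1; next at j=0:; next u becomes 3; next at j=1:; next u becomes 5; next at j=2:; next u becomes 7; next at i=2:; next u becomes 14; next at j=0:; next u becomes 16; next at j=1:; next u becomes 18; next at j=2:; next u becomes 20; next at i=3:; next u becomes 40; next at j=0:; next u becomes 42; next at j=1:; next u becomes 44; next at j=2:; next u becomes 46; next at i=4:; next u becomes 92; next at j=0:; next u becomes 94; next at j=1:; next u becomes 96; next at j=2:; next u becomes 98; next at i=5:; next u becomes 196; next at j=0:; next u becomes 198; next at j=1:; next u becomes 200; next at j=2:; next u becomes 202; next v becomes 0; next at i=-1:; next v becomes 0; next at i=0:; next v becomes 0; next at i=1:; next v becomes 0; next at i=2:; next v becomes 0; next at i=3:; next v becomes 0; next at i=4:; next v becomes 0; next final value 17; after: t becomes 3; next ((max(t, t) * min(4, x)) == (-y)) evaluates to false; next t becomes -5; next u becomes 1; next at i=1:; next u becomes 1; next at j=0:; next u becomes 3; next at j=1:; next u becomes 5; next at j=2:; next u becomes 7; next at i=2:; next u becomes 14; next at j=0:; next u becomes 16; next at j=1:; next u becomes 18; next at j=2:; next u becomes 20; next at i=3:; next u becomes 40; next at j=0:; next u becomes 42; next at j=1:; next u becomes 44; next at j=2:; next u becomes 46; next at i=4:; next u becomes 92; next at j=0:; next u becomes 94; next at j=1:; next u becomes 96; next at j=2:; next u becomes 98; next at i=5:; next u becomes 196; next at j=0:; next u becomes 198; next at j=1:; next u becomes 200; next at j=2:; next u becomes 202; next v becomes 0; next at i=-1:; next v becomes 0; next q becomes 2; next at i=0:; next v becomes 0; next q becomes 2; next at i=1:; next v becomes 0; next q becomes 2; next at i=2:; next v becomes 0; next q becomes 2; next at i=3:; next v becomes 0; next q becomes 2; next at i=4:; next v becomes 0; next q becomes 2; next final value 17; agreement on 17.
Checked all 28 inputs in the declared domain: the outputs agree on every one.
verdict: equivalent


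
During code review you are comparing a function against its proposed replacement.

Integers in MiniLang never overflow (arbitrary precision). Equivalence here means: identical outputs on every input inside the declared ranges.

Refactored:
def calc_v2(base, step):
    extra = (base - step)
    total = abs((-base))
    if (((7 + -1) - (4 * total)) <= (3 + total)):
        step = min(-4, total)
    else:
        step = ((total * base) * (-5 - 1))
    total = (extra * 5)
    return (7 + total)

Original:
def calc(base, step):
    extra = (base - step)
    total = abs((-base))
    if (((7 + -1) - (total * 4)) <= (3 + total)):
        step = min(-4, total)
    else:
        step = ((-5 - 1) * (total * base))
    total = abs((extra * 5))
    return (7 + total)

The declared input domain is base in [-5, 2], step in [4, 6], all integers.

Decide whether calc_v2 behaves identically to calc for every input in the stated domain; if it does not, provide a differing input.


Evaluate both at base=-5, step=4.
calc: extra becomes -9; next total becomes 5; next (((7 + -1) - (total * 4)) <= (3 + total)) evaluates to true; next step becomes -4; next total becomes 45; next final value 52
calc_v2: extra becomes -9; next total becomes 5; next (((7 + -1) - (4 * total)) <= (3 + total)) evaluates to true; next step becomes -4; next total becomes -45; next final value -38
52 != -38, so the rewrite changes behavior.
verdict: not equivalent; witness: base=-5, step=4


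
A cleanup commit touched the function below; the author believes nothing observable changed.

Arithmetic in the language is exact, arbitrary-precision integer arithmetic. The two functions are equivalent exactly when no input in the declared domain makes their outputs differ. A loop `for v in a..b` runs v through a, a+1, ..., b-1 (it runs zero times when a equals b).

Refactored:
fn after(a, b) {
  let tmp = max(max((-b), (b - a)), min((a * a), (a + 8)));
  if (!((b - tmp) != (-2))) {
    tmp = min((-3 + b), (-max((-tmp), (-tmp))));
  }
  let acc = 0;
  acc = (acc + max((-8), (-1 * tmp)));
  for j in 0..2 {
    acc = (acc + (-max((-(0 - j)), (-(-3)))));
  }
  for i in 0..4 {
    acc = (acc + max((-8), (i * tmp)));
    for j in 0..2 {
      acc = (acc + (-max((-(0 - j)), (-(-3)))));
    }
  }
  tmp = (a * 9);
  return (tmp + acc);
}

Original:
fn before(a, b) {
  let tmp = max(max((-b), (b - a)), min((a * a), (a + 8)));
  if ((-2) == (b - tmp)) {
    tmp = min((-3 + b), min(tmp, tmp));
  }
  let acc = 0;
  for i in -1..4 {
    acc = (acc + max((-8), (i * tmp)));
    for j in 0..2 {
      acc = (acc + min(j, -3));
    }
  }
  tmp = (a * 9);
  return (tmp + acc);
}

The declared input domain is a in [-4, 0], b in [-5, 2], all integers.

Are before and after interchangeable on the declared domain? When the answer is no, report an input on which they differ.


One difference looks behavioral, but it never changes the outcome for any declared input.
Tracing a=0, b=0: before: tmp becomes 0; next ((-2) == (b - tmp)) evaluates to false; next acc becomes 0; next at i=-1:; next acc becomes 0; next at j=0:; next acc becomes -3; next at j=1:; next acc becomes -6; next at i=0:; next acc becomes -6; next at j=0:; next acc becomes -9; next at j=1:; next acc becomes -12; next at i=1:; next acc becomes -12; next at j=0:; next acc becomes -15; next at j=1:; next acc becomes -18; next at i=2:; next acc becomes -18; next at j=0:; next acc becomes -21; next at j=1:; next acc becomes -24; next at i=3:; next acc becomes -24; next at j=0:; next acc becomes -27; next at j=1:; next acc becomes -30; next tmp becomes 0; next final value -30 | after: tmp becomes 0; next (!((b - tmp) != (-2))) evaluates to false; next acc becomes 0; next acc becomes 0; next at j=0:; next acc becomes -3; next at j=1:; next acc becomes -6; next at i=0:; next acc becomes -6; next at j=0:; next acc becomes -9; next at j=1:; next acc becomes -12; next at i=1:; next acc becomes -12; next at j=0:; next acc becomes -15; next at j=1:; next acc becomes -18; next at i=2:; next acc becomes -18; next at j=0:; next acc becomes -21; next at j=1:; next acc becomes -24; next at i=3:; next acc becomes -24; next at j=0:; next acc becomes -27; next at j=1:; next acc becomes -30; next tmp becomes 0; next final value -30 — matching result -30.
Across all 40 domain points the two functions coincide.
verdict: equivalent


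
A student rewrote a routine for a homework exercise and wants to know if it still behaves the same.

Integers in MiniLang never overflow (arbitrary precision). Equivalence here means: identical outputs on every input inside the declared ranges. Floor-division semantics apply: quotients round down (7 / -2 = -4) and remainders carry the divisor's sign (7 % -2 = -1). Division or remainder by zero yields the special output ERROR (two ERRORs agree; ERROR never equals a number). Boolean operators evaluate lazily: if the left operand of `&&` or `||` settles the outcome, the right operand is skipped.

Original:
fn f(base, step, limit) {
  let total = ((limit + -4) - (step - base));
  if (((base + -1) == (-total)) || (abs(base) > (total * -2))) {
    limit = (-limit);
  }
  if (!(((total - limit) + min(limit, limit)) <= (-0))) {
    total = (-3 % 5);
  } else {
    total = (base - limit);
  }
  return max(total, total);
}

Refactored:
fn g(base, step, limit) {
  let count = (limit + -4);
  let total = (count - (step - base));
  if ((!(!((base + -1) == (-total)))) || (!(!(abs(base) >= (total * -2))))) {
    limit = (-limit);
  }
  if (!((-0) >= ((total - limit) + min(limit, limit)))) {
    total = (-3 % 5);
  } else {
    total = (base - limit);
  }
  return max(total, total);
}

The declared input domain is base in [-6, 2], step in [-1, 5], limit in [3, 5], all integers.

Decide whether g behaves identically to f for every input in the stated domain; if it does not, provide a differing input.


Consider the input base=-4, step=-1, limit=5.
f: total = -2; (((base + -1) == (-total)) || (abs(base) > (total * -2))) -> false; (!(((total - limit) + min(limit, limit)) <= (-0))) -> false; total = -9; return -9
g: count = 1; total = -2; ((!(!((base + -1) == (-total)))) || (!(!(abs(base) >= (total * -2))))) -> true; limit = -5; (!((-0) >= ((total - limit) + min(limit, limit)))) -> false; total = 1; return 1
-9 against 1: the behavior changed.
verdict: not equivalent; witness: base=-4, step=-1, limit=5


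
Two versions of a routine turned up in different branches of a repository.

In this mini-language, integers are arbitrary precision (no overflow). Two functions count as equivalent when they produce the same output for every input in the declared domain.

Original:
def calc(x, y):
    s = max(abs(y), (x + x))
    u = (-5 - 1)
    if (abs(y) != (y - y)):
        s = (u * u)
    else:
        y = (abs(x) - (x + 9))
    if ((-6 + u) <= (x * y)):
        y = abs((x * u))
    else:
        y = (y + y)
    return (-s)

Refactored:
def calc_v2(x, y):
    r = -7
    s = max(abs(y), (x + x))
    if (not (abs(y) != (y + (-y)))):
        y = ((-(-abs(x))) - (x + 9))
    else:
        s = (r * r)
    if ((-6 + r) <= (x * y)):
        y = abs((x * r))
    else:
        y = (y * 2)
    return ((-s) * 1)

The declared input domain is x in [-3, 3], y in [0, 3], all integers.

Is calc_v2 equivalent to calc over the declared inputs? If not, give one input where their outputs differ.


Input x=-3, y=1: -36 from calc versus -49 from calc_v2.
verdict: not equivalent; witness: x=-3, y=1


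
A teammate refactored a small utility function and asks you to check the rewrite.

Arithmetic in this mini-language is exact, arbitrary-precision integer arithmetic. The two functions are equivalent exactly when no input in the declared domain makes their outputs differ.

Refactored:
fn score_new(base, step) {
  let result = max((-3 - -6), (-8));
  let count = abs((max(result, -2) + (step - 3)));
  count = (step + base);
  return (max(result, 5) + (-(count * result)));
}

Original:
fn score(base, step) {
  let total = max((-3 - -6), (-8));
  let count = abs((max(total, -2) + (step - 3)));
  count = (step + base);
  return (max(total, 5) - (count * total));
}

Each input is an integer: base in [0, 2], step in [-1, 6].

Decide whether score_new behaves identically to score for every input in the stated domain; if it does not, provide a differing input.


Side by side, the visible changes include: local variable names differ; also arithmetic usage differs.
As a probe, take base=2, step=5: score runs total=3, then count=5, then count=7, then returns -16; score_new runs result=3, then count=5, then count=7, then returns -16; both end at -16.
An exhaustive pass over the 24 declared inputs shows identical outputs.
verdict: equivalent


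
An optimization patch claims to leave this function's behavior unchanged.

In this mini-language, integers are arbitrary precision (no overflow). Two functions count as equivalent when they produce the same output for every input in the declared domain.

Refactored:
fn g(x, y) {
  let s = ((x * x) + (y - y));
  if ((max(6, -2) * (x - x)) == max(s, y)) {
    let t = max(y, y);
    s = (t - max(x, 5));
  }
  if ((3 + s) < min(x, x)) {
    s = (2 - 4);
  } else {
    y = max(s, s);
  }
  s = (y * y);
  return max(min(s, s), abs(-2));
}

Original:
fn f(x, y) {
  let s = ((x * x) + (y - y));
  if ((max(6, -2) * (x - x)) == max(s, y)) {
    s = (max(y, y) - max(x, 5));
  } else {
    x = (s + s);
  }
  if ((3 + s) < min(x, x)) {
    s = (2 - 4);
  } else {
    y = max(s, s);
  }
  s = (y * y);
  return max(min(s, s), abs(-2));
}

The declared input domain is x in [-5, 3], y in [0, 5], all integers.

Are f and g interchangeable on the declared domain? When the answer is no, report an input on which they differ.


Run the pair on x=-5, y=0.
f: s := 25 | ((max(6, -2) * (x - x)) == max(s, y)): false | x := 50 | ((3 + s) < min(x, x)): true | s := -2 | s := 0 | result 2
g: s := 25 | ((max(6, -2) * (x - x)) == max(s, y)): false | ((3 + s) < min(x, x)): false | y := 25 | s := 625 | result 625
2 against 625: the behavior changed.
verdict: not equivalent; witness: x=-5, y=0


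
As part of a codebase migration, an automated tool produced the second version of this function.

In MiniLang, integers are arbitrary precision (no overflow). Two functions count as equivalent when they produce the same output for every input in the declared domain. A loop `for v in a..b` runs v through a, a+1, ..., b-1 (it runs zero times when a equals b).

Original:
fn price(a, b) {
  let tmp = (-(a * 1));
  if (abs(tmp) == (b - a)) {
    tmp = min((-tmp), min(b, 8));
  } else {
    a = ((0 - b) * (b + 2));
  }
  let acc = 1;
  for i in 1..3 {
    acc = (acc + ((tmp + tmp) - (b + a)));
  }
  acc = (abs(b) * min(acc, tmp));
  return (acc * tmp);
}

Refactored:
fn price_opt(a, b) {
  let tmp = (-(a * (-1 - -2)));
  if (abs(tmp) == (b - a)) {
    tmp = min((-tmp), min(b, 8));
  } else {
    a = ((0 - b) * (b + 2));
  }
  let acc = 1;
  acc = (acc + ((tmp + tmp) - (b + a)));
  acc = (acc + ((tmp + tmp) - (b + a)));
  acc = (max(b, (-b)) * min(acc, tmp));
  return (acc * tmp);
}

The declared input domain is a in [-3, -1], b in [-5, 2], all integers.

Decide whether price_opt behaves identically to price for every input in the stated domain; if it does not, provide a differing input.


Side by side, the visible changes include: local variable names differ, plus constant usage differs, plus min/max/abs usage differs, plus loop structure differs, plus arithmetic usage differs.
As a probe, take a=-3, b=-2: price runs tmp := 3 | (abs(tmp) == (b - a)): false | a := 0 | acc := 1 | iter i=1: | acc := 9 | iter i=2: | acc := 17 | acc := 6 | result 18; price_opt runs tmp := 3 | (abs(tmp) == (b - a)): false | a := 0 | acc := 1 | acc := 9 | acc := 17 | acc := 6 | result 18; both end at 18.
Sweeping the whole domain (24 inputs) finds no disagreement.
verdict: equivalent


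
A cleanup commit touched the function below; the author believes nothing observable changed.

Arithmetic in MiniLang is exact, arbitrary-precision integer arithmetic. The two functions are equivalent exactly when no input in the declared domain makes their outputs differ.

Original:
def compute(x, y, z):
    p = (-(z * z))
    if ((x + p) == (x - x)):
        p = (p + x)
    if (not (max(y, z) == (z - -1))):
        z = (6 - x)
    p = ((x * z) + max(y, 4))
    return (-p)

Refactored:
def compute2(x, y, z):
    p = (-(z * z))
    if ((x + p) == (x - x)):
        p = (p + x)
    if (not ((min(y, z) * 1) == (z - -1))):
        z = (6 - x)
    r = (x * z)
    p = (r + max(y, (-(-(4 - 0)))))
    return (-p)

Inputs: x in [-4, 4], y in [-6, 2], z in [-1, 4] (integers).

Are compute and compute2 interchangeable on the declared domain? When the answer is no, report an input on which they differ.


These are not equivalent — on x=-4, y=0, z=-1 the outputs split (-8 vs 36).
compute: p=-1, then ((x + p) == (x - x)) is false, then (not (max(y, z) == (z - -1))) is false, then p=8, then returns -8
compute2: p=-1, then ((x + p) == (x - x)) is false, then (not ((min(y, z) * 1) == (z - -1))) is true, then z=10, then r=-40, then p=-36, then returns 36
verdict: not equivalent; witness: x=-4, y=0, z=-1


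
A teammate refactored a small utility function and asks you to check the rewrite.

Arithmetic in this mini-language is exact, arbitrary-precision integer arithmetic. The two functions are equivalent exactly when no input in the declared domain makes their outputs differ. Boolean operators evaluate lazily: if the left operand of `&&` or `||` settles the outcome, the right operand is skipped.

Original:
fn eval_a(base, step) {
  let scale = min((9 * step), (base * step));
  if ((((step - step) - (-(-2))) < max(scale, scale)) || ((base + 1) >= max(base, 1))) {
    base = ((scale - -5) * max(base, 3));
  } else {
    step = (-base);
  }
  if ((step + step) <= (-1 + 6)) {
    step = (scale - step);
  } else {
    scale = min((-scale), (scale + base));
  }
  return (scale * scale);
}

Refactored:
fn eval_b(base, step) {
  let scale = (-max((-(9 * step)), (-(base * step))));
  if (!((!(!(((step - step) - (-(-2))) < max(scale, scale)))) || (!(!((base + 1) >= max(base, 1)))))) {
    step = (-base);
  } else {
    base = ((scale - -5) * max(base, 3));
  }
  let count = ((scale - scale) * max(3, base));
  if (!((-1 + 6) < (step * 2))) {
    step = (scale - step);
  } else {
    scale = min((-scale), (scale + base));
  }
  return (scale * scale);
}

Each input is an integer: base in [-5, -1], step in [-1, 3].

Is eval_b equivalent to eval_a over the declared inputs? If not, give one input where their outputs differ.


The two are interchangeable: comparison usage differs; arithmetic usage differs; boolean connective usage differs; statement counts differ; local variable names differ; constant usage differs; min/max/abs usage differs, and every declared input agrees.
Tracing base=-2, step=-1: eval_a: scale = -9; ((((step - step) - (-(-2))) < max(scale, scale)) || ((base + 1) >= max(base, 1))) -> false; step = 2; ((step + step) <= (-1 + 6)) -> true; step = -11; return 81 | eval_b: scale = -9; (!((!(!(((step - step) - (-(-2))) < max(scale, scale)))) || (!(!((base + 1) >= max(base, 1)))))) -> true; step = 2; count = 0; (!((-1 + 6) < (step * 2))) -> true; step = -11; return 81 — matching result 81.
Checked all 25 inputs in the declared domain: the outputs agree on every one.
verdict: equivalent


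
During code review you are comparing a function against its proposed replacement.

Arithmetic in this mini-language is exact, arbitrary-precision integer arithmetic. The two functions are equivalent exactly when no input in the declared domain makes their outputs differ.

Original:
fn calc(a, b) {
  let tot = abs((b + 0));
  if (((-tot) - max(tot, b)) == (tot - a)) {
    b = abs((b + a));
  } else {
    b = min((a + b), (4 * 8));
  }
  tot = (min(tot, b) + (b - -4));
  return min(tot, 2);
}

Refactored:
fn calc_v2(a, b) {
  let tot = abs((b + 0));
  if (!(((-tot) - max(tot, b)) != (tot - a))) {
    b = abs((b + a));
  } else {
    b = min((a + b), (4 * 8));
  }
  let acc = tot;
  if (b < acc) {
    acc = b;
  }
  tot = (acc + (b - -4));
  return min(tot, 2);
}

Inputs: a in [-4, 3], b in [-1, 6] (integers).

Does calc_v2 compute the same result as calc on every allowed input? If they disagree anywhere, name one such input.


Equivalent — the differences include branching structure differs, boolean connective usage differs, min/max/abs usage differs, local variable names differ, statement counts differ, comparison usage differs, yet no declared input distinguishes the two.
Spot check at a=0, b=2 — calc: tot := 2 | (((-tot) - max(tot, b)) == (tot - a)): false | b := 2 | tot := 8 | result 2. calc_v2: tot := 2 | (!(((-tot) - max(tot, b)) != (tot - a))): false | b := 2 | acc := 2 | (b < acc): false | tot := 8 | result 2. Both give 2.
An exhaustive pass over the 64 declared inputs shows identical outputs.
verdict: equivalent


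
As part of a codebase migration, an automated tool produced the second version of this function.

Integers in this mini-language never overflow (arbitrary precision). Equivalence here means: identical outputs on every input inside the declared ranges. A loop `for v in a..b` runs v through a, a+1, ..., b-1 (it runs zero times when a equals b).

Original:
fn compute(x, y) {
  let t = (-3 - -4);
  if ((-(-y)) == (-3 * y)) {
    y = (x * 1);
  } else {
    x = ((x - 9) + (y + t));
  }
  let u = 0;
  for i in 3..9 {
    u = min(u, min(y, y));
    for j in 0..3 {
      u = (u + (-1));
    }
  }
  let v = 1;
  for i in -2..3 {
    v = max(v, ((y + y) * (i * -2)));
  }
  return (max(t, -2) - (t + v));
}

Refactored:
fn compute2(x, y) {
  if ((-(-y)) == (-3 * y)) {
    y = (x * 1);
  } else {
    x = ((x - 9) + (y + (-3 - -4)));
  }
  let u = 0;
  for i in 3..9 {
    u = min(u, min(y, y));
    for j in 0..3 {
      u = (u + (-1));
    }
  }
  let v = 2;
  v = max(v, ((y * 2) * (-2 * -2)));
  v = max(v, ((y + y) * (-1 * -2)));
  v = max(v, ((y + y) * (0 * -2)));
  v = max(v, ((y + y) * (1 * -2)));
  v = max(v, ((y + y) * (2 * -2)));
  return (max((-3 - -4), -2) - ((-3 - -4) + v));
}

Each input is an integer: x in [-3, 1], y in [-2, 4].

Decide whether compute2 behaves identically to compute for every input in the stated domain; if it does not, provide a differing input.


The rewrite breaks on x=0, y=0, where the results are -1 and -2.
compute: t = 1; ((-(-y)) == (-3 * y)) -> true; y = 0; u = 0; [i=3]; u = 0; [j=0]; u = -1; [j=1]; u = -2; [j=2]; u = -3; [i=4]; u = -3; [j=0]; u = -4; [j=1]; u = -5; [j=2]; u = -6; [i=5]; u = -6; [j=0]; u = -7; [j=1]; u = -8; [j=2]; u = -9; [i=6]; u = -9; [j=0]; u = -10; [j=1]; u = -11; [j=2]; u = -12; [i=7]; u = -12; [j=0]; u = -13; [j=1]; u = -14; [j=2]; u = -15; [i=8]; u = -15; [j=0]; u = -16; [j=1]; u = -17; [j=2]; u = -18; v = 1; [i=-2]; v = 1; [i=-1]; v = 1; [i=0]; v = 1; [i=1]; v = 1; [i=2]; v = 1; return -1
compute2: ((-(-y)) == (-3 * y)) -> true; y = 0; u = 0; [i=3]; u = 0; [j=0]; u = -1; [j=1]; u = -2; [j=2]; u = -3; [i=4]; u = -3; [j=0]; u = -4; [j=1]; u = -5; [j=2]; u = -6; [i=5]; u = -6; [j=0]; u = -7; [j=1]; u = -8; [j=2]; u = -9; [i=6]; u = -9; [j=0]; u = -10; [j=1]; u = -11; [j=2]; u = -12; [i=7]; u = -12; [j=0]; u = -13; [j=1]; u = -14; [j=2]; u = -15; [i=8]; u = -15; [j=0]; u = -16; [j=1]; u = -17; [j=2]; u = -18; v = 2; v = 2; v = 2; v = 2; v = 2; v = 2; return -2
verdict: not equivalent; witness: x=0, y=0


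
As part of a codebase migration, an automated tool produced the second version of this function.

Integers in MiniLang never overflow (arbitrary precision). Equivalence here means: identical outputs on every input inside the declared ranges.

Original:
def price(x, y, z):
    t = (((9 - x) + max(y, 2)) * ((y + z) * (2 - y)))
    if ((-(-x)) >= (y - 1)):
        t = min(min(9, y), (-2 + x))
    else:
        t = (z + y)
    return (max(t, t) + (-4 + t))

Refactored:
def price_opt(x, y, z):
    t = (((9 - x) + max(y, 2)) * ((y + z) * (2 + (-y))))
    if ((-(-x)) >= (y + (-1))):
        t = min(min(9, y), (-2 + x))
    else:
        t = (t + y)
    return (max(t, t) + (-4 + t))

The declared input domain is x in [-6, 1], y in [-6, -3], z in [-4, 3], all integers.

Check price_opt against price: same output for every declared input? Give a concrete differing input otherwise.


Evaluate both at x=-6, y=-4, z=-4.
price: t=-816, then ((-(-x)) >= (y - 1)) is false, then t=-8, then returns -20
price_opt: t=-816, then ((-(-x)) >= (y + (-1))) is false, then t=-820, then returns -1644
-20 vs -1644 — the two versions disagree here.
verdict: not equivalent; witness: x=-6, y=-4, z=-4


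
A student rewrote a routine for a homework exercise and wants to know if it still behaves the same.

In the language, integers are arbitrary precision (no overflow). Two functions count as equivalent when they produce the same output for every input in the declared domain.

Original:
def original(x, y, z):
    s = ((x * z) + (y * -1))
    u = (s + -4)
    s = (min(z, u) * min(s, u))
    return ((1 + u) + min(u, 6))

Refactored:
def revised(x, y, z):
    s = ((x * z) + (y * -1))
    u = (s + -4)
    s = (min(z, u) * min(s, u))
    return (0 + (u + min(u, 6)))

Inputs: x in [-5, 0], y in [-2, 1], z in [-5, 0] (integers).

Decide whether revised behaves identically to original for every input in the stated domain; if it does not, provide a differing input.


Take x=-5, y=-2, z=-5.
original: s becomes 27; next u becomes 23; next s becomes -115; next final value 30
revised: s becomes 27; next u becomes 23; next s becomes -115; next final value 29
30 vs 29 — the two versions disagree here.
verdict: not equivalent; witness: x=-5, y=-2, z=-5


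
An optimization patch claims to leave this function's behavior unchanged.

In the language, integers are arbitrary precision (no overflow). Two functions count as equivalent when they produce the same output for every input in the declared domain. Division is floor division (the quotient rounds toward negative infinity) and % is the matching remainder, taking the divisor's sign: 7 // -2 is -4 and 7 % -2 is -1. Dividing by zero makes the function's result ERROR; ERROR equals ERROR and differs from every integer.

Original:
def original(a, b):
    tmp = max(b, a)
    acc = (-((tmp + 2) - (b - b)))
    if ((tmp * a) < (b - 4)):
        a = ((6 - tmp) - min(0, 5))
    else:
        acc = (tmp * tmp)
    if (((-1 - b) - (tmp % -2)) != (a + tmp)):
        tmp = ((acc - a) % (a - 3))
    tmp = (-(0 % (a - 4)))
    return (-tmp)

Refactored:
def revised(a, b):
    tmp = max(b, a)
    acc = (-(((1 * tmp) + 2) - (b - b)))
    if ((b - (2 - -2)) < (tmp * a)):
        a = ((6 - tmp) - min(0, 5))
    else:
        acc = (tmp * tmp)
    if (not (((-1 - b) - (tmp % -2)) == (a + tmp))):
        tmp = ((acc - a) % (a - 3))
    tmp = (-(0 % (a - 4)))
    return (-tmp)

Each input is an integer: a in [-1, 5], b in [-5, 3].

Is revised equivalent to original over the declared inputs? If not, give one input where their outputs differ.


On input a=-1, b=3, original returns ERROR while revised returns 0.
verdict: not equivalent; witness: a=-1, b=3


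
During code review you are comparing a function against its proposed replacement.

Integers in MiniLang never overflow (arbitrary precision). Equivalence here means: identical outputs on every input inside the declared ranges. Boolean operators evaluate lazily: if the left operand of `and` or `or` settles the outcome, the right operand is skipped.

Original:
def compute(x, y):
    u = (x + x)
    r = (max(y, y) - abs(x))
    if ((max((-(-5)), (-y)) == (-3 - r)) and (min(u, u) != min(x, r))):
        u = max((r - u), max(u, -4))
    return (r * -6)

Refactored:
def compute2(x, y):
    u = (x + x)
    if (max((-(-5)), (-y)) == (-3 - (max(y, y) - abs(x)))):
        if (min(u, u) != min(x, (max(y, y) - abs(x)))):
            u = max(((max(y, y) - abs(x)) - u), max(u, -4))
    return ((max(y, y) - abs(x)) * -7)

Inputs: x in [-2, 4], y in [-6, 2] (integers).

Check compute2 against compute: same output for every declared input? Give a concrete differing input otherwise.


The rewrite breaks on x=-2, y=-6, where the results are 48 and 56.
compute: u=-4, then r=-8, then ((max((-(-5)), (-y)) == (-3 - r)) and (min(u, u) != min(x, r))) is false, then returns 48
compute2: u=-4, then (max((-(-5)), (-y)) == (-3 - (max(y, y) - abs(x)))) is false, then returns 56
verdict: not equivalent; witness: x=-2, y=-6


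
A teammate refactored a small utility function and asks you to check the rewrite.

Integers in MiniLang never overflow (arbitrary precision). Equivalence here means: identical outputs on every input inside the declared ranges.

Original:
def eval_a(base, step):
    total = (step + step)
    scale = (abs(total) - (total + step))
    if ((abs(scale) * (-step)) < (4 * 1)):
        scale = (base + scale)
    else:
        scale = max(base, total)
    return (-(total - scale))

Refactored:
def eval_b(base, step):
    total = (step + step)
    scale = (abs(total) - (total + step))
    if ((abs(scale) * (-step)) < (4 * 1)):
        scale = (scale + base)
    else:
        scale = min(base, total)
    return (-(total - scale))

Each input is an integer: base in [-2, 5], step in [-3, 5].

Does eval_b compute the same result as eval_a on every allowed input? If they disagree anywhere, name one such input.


Take base=-2, step=-3.
eval_a: total := -6 | scale := 15 | ((abs(scale) * (-step)) < (4 * 1)): false | scale := -2 | result 4
eval_b: total := -6 | scale := 15 | ((abs(scale) * (-step)) < (4 * 1)): false | scale := -6 | result 0
4 and 0 differ, so these are not the same function on this domain.
verdict: not equivalent; witness: base=-2, step=-3


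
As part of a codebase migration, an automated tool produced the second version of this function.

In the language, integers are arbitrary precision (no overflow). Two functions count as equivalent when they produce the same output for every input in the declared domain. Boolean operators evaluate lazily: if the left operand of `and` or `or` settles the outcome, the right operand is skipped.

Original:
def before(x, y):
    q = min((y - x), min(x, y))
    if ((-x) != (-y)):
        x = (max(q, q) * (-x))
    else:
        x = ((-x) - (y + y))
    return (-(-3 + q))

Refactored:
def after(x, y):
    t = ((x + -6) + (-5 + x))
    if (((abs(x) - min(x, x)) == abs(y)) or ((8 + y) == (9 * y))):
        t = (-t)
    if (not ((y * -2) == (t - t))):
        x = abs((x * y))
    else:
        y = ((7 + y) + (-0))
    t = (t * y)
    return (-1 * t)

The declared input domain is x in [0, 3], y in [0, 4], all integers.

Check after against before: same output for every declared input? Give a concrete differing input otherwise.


The rewrite breaks on x=0, y=0, where the results are 3 and -77.
before: q=0, then ((-x) != (-y)) is false, then x=0, then returns 3
after: t=-11, then (((abs(x) - min(x, x)) == abs(y)) or ((8 + y) == (9 * y))) is true, then t=11, then (not ((y * -2) == (t - t))) is false, then y=7, then t=77, then returns -77
verdict: not equivalent; witness: x=0, y=0


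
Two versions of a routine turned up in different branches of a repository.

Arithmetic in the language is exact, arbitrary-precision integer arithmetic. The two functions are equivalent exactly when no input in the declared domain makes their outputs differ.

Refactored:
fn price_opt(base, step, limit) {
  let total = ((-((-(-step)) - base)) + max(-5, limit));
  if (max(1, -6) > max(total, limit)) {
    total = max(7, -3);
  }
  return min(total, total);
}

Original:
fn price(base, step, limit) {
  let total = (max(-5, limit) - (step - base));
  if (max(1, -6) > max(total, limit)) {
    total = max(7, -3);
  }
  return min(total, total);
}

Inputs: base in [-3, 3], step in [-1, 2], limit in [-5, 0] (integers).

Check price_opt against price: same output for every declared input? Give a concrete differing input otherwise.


The two versions differ — the changes include arithmetic usage differs.
Spot check at base=2, step=-1, limit=-5 — price: total becomes -2; next (max(1, -6) > max(total, limit)) evaluates to true; next total becomes 7; next final value 7. price_opt: total becomes -2; next (max(1, -6) > max(total, limit)) evaluates to true; next total becomes 7; next final value 7. Both give 7.
Every one of the 168 inputs gives matching results.
verdict: equivalent


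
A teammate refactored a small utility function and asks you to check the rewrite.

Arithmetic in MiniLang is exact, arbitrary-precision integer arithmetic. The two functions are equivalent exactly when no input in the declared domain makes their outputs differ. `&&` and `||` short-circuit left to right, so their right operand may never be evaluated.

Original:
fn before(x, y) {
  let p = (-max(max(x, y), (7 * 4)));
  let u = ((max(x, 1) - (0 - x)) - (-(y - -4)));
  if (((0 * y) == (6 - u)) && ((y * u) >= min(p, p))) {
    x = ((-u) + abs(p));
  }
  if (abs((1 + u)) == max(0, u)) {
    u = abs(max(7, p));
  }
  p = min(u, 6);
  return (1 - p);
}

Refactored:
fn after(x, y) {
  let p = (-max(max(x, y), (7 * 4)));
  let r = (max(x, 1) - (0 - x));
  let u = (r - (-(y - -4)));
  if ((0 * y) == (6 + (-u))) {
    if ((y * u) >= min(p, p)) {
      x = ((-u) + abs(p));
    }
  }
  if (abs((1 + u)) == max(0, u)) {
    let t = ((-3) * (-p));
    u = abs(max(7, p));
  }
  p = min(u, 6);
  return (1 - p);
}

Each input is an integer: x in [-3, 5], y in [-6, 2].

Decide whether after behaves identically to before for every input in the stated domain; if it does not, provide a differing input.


Reading the diff, among the changes: constant usage differs; boolean connective usage differs; local variable names differ; arithmetic usage differs; statement counts differ; branching structure differs.
Spot check at x=-2, y=1 — before: p becomes -28; next u becomes 4; next (((0 * y) == (6 - u)) && ((y * u) >= min(p, p))) evaluates to false; next (abs((1 + u)) == max(0, u)) evaluates to false; next p becomes 4; next final value -3. after: p becomes -28; next r becomes -1; next u becomes 4; next ((0 * y) == (6 + (-u))) evaluates to false; next (abs((1 + u)) == max(0, u)) evaluates to false; next p becomes 4; next final value -3. Both give -3.
Sweeping the whole domain (81 inputs) finds no disagreement.
verdict: equivalent


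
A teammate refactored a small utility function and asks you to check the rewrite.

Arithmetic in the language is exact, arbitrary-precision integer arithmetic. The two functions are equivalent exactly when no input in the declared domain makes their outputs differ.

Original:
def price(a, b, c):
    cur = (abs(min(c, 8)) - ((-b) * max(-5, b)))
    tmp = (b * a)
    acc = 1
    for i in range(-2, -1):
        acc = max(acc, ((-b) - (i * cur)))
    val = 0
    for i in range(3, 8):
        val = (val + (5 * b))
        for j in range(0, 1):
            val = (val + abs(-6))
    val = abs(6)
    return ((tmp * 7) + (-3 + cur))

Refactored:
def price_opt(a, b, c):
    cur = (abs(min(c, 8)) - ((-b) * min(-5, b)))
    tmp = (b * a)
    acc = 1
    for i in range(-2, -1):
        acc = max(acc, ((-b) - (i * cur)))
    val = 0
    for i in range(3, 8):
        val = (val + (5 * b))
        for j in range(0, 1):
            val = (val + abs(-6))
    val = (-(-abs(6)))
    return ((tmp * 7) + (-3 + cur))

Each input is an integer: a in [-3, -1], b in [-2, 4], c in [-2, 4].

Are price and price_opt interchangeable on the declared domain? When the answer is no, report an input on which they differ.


There is a counterexample at a=-3, b=-2, c=-2: 45 on one side, 51 on the other.
price: cur = 6; tmp = 6; acc = 1; [i=-2]; acc = 14; val = 0; [i=3]; val = -10; [j=0]; val = -4; [i=4]; val = -14; [j=0]; val = -8; [i=5]; val = -18; [j=0]; val = -12; [i=6]; val = -22; [j=0]; val = -16; [i=7]; val = -26; [j=0]; val = -20; val = 6; return 45
price_opt: cur = 12; tmp = 6; acc = 1; [i=-2]; acc = 26; val = 0; [i=3]; val = -10; [j=0]; val = -4; [i=4]; val = -14; [j=0]; val = -8; [i=5]; val = -18; [j=0]; val = -12; [i=6]; val = -22; [j=0]; val = -16; [i=7]; val = -26; [j=0]; val = -20; val = 6; return 51
verdict: not equivalent; witness: a=-3, b=-2, c=-2


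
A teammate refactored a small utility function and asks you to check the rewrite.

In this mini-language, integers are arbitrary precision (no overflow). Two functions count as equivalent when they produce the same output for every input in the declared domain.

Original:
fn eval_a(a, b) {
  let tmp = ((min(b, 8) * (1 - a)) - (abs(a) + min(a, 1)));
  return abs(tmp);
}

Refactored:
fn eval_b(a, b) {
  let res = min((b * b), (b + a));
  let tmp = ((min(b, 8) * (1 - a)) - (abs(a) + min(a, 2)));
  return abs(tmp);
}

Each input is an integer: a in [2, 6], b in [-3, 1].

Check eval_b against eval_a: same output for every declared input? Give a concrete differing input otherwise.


Not equivalent: a=2, b=-3 separates them (0 vs 1).
eval_a: tmp := 0 | result 0
eval_b: res := -1 | tmp := -1 | result 1
verdict: not equivalent; witness: a=2, b=-3


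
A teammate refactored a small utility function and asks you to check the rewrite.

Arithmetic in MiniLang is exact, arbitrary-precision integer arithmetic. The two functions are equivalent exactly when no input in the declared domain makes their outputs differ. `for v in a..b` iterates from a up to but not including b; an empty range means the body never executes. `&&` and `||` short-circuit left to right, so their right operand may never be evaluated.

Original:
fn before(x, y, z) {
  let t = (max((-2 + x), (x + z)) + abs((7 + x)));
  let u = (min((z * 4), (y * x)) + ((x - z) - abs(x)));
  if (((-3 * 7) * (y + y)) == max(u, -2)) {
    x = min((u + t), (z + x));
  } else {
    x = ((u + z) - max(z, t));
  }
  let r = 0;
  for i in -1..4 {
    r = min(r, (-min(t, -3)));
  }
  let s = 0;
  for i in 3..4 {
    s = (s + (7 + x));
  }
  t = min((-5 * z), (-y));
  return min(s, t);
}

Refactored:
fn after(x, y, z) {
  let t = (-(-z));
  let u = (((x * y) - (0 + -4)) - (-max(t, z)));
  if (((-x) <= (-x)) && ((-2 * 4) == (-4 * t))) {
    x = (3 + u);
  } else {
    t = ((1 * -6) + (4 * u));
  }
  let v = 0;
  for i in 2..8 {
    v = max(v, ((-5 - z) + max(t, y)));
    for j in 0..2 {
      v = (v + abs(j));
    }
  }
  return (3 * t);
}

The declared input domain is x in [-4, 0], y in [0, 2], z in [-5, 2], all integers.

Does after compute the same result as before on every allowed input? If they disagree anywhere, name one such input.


The rewrite breaks on x=-4, y=0, z=-5, where the results are -18 and -30.
before: t = -3; u = -23; (((-3 * 7) * (y + y)) == max(u, -2)) -> false; x = -25; r = 0; [i=-1]; r = 0; [i=0]; r = 0; [i=1]; r = 0; [i=2]; r = 0; [i=3]; r = 0; s = 0; [i=3]; s = -18; t = 0; return -18
after: t = -5; u = -1; (((-x) <= (-x)) && ((-2 * 4) == (-4 * t))) -> false; t = -10; v = 0; [i=2]; v = 0; [j=0]; v = 0; [j=1]; v = 1; [i=3]; v = 1; [j=0]; v = 1; [j=1]; v = 2; [i=4]; v = 2; [j=0]; v = 2; [j=1]; v = 3; [i=5]; v = 3; [j=0]; v = 3; [j=1]; v = 4; [i=6]; v = 4; [j=0]; v = 4; [j=1]; v = 5; [i=7]; v = 5; [j=0]; v = 5; [j=1]; v = 6; return -30
verdict: not equivalent; witness: x=-4, y=0, z=-5
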